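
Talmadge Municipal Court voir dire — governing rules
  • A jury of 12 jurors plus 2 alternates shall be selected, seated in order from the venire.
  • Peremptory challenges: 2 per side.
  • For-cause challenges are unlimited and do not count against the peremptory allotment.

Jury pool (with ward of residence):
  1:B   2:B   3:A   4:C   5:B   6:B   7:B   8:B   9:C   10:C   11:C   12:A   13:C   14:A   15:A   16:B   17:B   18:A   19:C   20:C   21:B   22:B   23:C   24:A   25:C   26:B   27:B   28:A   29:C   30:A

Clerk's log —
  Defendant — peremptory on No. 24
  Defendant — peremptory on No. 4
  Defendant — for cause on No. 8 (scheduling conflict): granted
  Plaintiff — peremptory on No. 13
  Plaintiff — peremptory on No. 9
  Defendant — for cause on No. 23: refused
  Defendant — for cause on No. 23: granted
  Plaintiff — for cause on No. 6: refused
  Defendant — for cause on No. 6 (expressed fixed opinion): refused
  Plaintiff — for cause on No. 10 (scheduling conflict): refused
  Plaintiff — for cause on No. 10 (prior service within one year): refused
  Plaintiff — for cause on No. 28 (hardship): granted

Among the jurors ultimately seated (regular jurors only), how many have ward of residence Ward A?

Removed: #4, #8, #9, #13, #23, #24, #28.
Seated jurors 1–12: #1, #2, #3, #5, #6, #7, #10, #11, #12, #14, #15, #16 (alternates #17, #18 not counted).
Of those, in Ward A: #3, #12, #14, #15 → 4.

4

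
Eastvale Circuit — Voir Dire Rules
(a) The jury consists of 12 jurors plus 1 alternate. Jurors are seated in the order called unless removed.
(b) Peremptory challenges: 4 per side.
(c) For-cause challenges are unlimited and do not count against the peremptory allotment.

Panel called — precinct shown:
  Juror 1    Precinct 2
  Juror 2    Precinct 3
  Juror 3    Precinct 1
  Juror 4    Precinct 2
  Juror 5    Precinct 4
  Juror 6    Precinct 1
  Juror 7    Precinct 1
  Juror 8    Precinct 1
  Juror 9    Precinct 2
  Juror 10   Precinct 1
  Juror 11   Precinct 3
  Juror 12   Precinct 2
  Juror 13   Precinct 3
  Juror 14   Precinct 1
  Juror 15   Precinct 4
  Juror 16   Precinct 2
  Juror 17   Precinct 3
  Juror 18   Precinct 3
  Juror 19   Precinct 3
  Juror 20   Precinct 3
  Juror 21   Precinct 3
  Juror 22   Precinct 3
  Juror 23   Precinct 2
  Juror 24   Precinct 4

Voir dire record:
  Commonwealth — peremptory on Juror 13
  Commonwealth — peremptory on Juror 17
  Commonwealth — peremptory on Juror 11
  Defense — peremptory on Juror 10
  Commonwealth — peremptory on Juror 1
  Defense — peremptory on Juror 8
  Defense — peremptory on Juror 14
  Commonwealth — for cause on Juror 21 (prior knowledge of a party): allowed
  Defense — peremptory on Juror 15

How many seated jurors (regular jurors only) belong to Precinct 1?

Removed: #1, #8, #10, #11, #13, #14, #15, #17, #21.
Seated jurors 1–12: #2, #3, #4, #5, #6, #7, #9, #12, #16, #18, #19, #20 (alternates #22 not counted).
Of those, in Precinct 1: #3, #6, #7 → 3.

3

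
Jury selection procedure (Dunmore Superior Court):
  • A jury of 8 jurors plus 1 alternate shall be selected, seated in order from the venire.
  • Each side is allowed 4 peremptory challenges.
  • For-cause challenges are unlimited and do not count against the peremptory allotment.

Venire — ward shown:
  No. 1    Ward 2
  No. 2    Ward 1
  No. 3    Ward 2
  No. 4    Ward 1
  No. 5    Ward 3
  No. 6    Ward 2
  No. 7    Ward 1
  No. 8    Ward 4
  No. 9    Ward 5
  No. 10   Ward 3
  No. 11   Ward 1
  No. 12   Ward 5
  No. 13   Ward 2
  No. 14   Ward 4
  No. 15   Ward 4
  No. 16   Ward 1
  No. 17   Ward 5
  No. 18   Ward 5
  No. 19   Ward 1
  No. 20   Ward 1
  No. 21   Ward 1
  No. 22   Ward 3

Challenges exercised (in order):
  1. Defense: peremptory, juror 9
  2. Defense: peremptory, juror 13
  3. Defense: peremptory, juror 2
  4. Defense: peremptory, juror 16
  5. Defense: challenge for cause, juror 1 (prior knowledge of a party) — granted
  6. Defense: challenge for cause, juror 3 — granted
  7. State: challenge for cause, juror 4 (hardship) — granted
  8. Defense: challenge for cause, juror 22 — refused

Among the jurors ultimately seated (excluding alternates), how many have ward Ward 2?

Removed: #1, #2, #3, #4, #9, #13, #16.
Seated jurors 1–8: #5, #6, #7, #8, #10, #11, #12, #14 (alternates #15 not counted).
Of those, in Ward 2: #6 → 1.

1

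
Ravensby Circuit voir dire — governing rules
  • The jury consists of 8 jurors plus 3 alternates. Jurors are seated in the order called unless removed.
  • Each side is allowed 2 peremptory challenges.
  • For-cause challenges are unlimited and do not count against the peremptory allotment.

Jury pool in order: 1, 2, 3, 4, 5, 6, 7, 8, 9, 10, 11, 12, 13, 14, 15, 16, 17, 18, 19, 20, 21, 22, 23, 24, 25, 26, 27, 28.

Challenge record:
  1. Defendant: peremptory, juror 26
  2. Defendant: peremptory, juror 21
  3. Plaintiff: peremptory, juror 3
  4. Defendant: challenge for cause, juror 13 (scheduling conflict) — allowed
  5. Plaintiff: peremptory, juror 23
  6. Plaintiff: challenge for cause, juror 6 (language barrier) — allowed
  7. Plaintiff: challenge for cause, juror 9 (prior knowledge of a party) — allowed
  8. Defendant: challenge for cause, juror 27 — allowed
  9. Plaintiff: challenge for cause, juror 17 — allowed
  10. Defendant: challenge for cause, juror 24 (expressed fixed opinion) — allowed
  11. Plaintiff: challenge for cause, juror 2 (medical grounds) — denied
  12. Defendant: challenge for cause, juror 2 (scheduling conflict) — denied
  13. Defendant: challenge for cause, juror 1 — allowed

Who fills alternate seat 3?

16

Removed: #1, #3, #6, #9, #13, #17, #21, #23, #24, #26, #27. (#2 stays — for-cause denied.)
Seating in order: seats 1–8 → #2, #4, #5, #7, #8, #10, #11, #12; alternates → #14, #15, #16.
So alternate 3 is #16.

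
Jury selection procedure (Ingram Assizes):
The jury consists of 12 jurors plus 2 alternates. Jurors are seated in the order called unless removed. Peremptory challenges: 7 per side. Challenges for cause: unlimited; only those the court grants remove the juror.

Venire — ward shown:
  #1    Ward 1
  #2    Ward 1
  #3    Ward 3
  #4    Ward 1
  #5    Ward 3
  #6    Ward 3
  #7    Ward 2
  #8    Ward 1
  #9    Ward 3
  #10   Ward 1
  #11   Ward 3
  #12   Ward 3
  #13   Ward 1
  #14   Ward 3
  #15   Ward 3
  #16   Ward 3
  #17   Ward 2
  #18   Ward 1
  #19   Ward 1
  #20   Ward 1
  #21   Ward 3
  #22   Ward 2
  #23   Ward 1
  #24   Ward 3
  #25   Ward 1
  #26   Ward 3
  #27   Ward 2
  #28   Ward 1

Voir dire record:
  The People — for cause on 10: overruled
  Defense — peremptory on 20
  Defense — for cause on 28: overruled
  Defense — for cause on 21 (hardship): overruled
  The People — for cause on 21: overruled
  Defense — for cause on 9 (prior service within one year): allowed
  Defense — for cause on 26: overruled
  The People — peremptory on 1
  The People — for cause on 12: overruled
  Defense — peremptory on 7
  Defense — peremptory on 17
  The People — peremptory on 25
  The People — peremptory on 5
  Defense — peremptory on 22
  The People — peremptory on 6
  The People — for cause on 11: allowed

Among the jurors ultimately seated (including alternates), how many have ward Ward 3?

Removed: #1, #5, #6, #7, #9, #11, #17, #20, #22, #25.
Seated (14 incl. alternates): #2, #3, #4, #8, #10, #12, #13, #14, #15, #16, #18, #19, #21, #23.
Of those, in Ward 3: #3, #12, #14, #15, #16, #21 → 6.

6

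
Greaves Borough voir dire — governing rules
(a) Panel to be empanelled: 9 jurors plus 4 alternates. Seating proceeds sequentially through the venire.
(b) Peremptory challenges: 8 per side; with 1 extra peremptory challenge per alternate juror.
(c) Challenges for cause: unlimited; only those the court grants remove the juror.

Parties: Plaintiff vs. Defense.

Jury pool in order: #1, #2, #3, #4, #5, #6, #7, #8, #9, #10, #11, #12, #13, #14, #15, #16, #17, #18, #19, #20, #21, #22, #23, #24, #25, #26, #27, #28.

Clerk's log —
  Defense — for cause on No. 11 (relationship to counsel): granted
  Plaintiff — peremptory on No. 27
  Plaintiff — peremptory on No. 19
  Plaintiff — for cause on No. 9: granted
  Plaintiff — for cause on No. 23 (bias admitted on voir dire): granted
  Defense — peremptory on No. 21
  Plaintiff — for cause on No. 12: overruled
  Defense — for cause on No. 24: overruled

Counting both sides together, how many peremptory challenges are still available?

21

Plaintiff allotment: 8 base + 1 × 4 alternates = 12. Defense allotment: 8 base + 1 × 4 alternates = 12.
Plaintiff peremptories used: #27, #19 — 2 (for-cause on #9, #23, #12 don't count).
Defense peremptories used: #21 — 1 (for-cause on #11, #24 don't count).
Remaining: (12 − 2) + (12 − 1) = 21.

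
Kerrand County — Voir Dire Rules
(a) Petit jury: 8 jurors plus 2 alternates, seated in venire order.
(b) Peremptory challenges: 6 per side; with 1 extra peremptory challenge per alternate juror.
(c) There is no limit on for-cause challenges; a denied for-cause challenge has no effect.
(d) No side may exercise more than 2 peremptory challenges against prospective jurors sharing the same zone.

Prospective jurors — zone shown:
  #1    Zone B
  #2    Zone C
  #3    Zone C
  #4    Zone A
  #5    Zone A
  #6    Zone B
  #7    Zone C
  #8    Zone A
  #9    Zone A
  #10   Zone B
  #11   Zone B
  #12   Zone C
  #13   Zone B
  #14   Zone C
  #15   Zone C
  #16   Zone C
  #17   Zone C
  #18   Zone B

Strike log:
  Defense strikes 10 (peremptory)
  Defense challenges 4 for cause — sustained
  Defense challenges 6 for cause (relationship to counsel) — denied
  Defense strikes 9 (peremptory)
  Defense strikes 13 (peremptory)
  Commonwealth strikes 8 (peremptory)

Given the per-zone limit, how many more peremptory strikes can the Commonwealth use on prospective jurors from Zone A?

1

Commonwealth peremptories so far: #8 — 1 of 8 used, 7 left overall.
Against Zone A: #8 — 1 used; per-zone cap 2 leaves 1.
Binding limit: min(7, 1) = 1.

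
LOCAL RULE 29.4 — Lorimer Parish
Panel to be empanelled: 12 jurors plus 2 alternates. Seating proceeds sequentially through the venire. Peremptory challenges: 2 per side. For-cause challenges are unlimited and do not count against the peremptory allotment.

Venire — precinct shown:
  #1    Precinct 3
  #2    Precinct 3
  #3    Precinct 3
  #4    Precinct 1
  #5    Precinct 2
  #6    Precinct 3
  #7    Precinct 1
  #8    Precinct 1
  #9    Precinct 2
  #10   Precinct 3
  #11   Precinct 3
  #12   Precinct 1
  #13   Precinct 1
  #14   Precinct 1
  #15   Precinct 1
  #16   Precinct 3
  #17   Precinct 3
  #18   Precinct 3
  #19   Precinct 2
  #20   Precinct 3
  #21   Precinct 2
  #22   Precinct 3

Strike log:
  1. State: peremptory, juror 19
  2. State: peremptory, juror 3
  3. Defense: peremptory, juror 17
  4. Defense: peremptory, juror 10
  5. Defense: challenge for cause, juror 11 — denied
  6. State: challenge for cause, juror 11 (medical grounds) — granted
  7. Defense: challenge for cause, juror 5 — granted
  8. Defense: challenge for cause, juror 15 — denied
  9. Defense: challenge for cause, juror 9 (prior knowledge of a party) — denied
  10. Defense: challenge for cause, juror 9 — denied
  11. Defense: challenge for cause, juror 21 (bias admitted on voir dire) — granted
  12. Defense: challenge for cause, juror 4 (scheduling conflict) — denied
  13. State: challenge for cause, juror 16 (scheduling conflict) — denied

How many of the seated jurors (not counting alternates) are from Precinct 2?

1

Removed: #3, #5, #10, #11, #17, #19, #21.
Seated jurors 1–12: #1, #2, #4, #6, #7, #8, #9, #12, #13, #14, #15, #16 (alternates #18, #20 not counted).
Of those, in Precinct 2: #9 → 1.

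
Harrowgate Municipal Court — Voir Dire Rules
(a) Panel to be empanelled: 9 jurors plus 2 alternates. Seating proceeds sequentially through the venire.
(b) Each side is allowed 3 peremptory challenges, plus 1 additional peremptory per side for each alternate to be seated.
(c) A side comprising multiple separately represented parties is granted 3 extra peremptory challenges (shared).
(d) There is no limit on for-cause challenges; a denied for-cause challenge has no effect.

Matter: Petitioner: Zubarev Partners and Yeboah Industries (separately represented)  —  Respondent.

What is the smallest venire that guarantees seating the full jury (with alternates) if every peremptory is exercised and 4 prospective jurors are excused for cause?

Seats to fill: 9 + 2 alternates = 11.
Peremptories — Petitioner: 3 + 1×2 + 3 = 8; Respondent: 3 + 1×2 = 5; total 13.
For-cause removals: 4.
Minimum venire: 11 + 13 + 4 = 28.

28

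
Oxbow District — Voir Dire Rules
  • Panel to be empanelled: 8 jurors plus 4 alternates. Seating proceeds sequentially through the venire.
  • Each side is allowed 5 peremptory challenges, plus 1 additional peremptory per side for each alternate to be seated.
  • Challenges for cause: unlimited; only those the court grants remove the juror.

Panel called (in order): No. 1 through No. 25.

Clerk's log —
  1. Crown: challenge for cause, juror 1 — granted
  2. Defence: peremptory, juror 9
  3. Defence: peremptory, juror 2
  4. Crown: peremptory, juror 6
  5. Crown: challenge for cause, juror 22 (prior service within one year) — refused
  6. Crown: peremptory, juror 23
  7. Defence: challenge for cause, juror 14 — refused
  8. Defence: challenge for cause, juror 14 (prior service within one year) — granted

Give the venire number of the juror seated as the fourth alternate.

17

Removed: #1, #2, #6, #9, #14, #23. (#22 stays — for-cause denied.)
Filling seats in venire order through position 12: #3, #4, #5, #7, #8, #10, #11, #12, #13, #15, #16, #17.
So alternate 4 is #17.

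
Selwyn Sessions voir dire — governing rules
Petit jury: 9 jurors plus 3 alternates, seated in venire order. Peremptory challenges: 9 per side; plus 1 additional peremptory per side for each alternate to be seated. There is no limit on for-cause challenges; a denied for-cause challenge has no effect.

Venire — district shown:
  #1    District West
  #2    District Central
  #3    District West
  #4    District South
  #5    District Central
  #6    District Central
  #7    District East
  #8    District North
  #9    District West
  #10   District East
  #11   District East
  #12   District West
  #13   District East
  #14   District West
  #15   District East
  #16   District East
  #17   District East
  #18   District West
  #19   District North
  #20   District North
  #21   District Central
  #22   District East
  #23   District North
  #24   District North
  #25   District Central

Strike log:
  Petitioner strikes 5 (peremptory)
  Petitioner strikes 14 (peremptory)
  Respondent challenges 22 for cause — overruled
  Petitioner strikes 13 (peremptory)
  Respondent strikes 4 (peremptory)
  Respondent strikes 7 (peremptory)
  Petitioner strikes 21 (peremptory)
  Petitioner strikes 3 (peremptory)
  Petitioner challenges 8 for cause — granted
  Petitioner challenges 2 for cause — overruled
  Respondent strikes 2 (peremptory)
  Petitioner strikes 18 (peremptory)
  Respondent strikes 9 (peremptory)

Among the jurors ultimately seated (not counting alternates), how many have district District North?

1

Removed: #2, #3, #4, #5, #7, #8, #9, #13, #14, #18, #21.
Seated jurors 1–9: #1, #6, #10, #11, #12, #15, #16, #17, #19 (alternates #20, #22, #23 not counted).
Of those, in District North: #19 → 1.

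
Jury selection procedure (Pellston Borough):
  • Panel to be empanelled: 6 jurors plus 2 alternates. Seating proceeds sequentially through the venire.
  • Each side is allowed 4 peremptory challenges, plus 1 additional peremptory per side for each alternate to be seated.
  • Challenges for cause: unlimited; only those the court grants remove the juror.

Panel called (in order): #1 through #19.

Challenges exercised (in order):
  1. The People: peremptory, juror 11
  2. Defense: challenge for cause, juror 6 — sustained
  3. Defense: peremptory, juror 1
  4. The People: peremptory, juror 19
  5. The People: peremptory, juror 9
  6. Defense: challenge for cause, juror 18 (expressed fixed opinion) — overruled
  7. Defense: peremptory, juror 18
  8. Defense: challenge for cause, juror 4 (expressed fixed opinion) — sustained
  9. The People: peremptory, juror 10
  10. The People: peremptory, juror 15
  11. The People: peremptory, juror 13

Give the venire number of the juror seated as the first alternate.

Removed: #1, #4, #6, #9, #10, #11, #13, #15, #18, #19.
Seating in order: seats 1–6 → #2, #3, #5, #7, #8, #12; alternates → #14, #16.
So alternate 1 is #14.

14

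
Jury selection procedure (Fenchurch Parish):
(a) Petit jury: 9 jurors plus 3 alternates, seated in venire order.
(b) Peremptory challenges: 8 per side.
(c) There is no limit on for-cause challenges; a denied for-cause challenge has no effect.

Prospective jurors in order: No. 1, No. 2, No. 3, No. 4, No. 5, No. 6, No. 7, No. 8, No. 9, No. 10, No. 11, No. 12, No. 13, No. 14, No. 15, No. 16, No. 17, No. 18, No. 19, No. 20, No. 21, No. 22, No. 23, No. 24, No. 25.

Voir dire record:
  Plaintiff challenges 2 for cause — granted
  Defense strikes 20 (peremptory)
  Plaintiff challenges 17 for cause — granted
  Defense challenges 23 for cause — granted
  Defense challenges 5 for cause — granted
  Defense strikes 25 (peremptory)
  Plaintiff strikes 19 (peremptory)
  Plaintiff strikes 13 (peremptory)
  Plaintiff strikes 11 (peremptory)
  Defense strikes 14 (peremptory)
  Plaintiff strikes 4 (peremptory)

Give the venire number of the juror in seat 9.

15

Removed: #2, #4, #5, #11, #13, #14, #17, #19, #20, #23, #25.
Seating in order: seats 1–9 → #1, #3, #6, #7, #8, #9, #10, #12, #15; alternates → #16, #18, #21.
So seat 9 is #15.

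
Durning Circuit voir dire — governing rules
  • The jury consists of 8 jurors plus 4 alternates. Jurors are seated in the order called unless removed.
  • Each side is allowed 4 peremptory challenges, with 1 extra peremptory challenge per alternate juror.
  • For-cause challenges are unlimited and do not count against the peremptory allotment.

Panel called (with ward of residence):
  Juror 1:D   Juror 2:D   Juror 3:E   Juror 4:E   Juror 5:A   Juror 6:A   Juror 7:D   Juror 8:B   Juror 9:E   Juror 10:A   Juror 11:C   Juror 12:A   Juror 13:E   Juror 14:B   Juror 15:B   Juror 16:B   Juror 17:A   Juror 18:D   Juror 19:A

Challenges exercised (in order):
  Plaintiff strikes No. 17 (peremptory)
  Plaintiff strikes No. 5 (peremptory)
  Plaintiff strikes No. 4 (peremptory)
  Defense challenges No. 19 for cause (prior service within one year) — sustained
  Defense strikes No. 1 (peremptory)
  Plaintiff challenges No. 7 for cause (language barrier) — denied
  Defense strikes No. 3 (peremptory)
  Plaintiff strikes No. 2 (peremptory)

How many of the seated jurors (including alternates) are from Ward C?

1

Removed: #1, #2, #3, #4, #5, #17, #19.
Seated (12 incl. alternates): #6, #7, #8, #9, #10, #11, #12, #13, #14, #15, #16, #18.
Of those, in Ward C: #11 → 1.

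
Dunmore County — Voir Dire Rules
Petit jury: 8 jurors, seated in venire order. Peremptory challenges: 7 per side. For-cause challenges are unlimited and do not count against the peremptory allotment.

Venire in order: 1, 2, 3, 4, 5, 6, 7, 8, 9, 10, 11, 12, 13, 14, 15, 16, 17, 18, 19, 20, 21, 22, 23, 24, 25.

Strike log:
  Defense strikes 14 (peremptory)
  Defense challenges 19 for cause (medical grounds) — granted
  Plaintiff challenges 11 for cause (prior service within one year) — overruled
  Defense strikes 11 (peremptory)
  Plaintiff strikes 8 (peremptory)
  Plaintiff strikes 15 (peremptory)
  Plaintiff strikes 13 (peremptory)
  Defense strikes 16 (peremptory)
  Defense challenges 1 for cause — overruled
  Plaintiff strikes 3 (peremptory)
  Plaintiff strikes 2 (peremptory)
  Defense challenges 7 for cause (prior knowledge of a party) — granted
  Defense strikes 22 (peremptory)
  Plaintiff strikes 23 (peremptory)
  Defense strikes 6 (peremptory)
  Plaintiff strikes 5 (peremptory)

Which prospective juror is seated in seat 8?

Removed: #2, #3, #5, #6, #7, #8, #11, #13, #14, #15, #16, #19, #22, #23. (#1 stays — for-cause denied.)
Filling seats in venire order through position 8: #1, #4, #9, #10, #12, #17, #18, #20.
So seat 8 is #20.

20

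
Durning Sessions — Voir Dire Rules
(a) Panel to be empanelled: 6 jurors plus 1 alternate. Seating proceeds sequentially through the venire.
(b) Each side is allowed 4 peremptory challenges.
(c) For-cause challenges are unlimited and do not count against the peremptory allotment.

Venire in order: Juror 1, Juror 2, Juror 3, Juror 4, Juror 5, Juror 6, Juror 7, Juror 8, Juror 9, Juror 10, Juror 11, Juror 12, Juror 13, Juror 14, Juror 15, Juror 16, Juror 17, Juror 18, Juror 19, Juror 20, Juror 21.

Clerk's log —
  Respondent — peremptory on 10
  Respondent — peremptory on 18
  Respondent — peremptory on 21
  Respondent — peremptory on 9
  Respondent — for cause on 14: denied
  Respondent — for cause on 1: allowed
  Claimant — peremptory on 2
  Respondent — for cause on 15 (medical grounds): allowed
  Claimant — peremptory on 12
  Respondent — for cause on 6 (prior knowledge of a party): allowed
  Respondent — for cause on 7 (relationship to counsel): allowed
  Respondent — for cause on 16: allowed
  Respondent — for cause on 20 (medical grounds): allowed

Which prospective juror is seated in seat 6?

Removed: #1, #2, #6, #7, #9, #10, #12, #15, #16, #18, #20, #21. (#14 stays — for-cause denied.)
Seating in order: seats 1–6 → #3, #4, #5, #8, #11, #13; alternates → #14.
So seat 6 is #13.

13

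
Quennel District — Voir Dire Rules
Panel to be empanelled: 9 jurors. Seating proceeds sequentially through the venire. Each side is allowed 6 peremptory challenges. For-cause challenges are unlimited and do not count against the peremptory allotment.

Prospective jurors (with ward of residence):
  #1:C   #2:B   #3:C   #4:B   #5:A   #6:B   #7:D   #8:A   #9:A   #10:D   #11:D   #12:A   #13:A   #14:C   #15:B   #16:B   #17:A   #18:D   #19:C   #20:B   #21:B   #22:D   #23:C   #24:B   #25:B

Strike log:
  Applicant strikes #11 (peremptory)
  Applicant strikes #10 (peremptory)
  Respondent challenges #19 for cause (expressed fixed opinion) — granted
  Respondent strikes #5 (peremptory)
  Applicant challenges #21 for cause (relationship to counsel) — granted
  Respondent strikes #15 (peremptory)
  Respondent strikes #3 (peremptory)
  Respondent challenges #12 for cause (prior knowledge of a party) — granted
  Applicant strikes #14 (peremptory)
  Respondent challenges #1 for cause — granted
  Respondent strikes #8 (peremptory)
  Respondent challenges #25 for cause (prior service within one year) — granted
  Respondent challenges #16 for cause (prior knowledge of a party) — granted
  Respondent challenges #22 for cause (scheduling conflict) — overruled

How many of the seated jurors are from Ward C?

Removed: #1, #3, #5, #8, #10, #11, #12, #14, #15, #16, #19, #21, #25.
Seated jurors 1–9: #2, #4, #6, #7, #9, #13, #17, #18, #20.
None of those are in Ward C → 0.

0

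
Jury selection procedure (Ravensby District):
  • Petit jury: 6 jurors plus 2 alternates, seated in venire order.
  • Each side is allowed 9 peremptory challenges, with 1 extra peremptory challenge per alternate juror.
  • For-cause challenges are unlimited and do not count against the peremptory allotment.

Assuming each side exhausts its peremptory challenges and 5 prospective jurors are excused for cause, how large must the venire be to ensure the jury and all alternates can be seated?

Seats to fill: 6 + 2 alternates = 8.
Peremptories: 9 + 1×2 = 11 per side × 2 sides = 22.
For-cause removals: 5.
Minimum venire: 8 + 22 + 5 = 35.

35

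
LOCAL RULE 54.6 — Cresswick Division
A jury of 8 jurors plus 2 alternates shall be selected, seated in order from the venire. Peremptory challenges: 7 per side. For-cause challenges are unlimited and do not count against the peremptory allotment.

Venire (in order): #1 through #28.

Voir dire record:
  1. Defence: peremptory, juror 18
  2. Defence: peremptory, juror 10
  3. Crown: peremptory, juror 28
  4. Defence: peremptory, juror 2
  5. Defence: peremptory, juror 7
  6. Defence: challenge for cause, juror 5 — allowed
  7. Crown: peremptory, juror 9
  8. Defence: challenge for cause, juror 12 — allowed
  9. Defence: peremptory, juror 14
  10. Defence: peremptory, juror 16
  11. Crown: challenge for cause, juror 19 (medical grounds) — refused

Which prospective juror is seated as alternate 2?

Removed: #2, #5, #7, #9, #10, #12, #14, #16, #18, #28. (#19 stays — for-cause denied.)
Filling seats in venire order through position 10: #1, #3, #4, #6, #8, #11, #13, #15, #17, #19.
So alternate 2 is #19.

19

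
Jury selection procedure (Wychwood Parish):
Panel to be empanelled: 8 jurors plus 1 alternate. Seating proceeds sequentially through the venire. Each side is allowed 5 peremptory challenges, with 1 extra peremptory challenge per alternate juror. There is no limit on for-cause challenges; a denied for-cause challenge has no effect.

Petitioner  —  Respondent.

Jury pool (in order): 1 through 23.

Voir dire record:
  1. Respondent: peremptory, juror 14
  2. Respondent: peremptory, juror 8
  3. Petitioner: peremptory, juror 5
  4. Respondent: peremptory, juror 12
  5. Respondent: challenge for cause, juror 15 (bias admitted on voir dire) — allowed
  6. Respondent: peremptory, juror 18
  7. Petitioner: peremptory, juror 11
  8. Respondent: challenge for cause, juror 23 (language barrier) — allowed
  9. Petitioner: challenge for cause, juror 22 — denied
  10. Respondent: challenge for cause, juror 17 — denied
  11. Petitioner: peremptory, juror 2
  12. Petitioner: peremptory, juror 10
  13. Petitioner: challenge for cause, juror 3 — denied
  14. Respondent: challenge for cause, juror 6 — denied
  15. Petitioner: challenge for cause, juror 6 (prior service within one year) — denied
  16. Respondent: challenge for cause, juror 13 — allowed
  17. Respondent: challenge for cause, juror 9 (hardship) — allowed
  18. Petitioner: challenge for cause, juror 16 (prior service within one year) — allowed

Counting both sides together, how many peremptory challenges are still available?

4

Petitioner allotment: 5 base + 1 × 1 alternate = 6. Respondent allotment: 5 base + 1 × 1 alternate = 6.
Petitioner peremptories used: #5, #11, #2, #10 — 4 (for-cause on #22, #3, #6, #16 don't count).
Respondent peremptories used: #14, #8, #12, #18 — 4 (for-cause on #15, #23, #17, #6, #13, #9 don't count).
Remaining: (6 − 4) + (6 − 4) = 4.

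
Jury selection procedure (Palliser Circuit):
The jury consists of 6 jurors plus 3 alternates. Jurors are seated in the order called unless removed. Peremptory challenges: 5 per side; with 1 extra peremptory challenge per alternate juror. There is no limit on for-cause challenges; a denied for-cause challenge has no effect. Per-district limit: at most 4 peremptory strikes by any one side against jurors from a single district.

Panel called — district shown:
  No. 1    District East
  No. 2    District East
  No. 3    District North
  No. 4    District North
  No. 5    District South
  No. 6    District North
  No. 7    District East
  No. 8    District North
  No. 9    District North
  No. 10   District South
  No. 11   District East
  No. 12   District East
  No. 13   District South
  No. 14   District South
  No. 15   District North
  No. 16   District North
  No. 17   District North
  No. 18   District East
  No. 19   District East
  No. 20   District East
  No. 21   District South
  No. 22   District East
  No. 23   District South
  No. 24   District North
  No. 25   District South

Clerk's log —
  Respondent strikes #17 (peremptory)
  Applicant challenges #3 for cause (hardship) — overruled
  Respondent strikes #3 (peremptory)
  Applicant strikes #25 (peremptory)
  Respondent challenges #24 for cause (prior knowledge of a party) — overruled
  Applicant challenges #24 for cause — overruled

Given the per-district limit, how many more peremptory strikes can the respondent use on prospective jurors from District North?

Respondent peremptories so far: #17, #3 — 2 of 8 used, 6 left overall.
Against District North: #17, #3 — 2 used; per-district cap 4 leaves 2.
Binding limit: min(6, 2) = 2.

2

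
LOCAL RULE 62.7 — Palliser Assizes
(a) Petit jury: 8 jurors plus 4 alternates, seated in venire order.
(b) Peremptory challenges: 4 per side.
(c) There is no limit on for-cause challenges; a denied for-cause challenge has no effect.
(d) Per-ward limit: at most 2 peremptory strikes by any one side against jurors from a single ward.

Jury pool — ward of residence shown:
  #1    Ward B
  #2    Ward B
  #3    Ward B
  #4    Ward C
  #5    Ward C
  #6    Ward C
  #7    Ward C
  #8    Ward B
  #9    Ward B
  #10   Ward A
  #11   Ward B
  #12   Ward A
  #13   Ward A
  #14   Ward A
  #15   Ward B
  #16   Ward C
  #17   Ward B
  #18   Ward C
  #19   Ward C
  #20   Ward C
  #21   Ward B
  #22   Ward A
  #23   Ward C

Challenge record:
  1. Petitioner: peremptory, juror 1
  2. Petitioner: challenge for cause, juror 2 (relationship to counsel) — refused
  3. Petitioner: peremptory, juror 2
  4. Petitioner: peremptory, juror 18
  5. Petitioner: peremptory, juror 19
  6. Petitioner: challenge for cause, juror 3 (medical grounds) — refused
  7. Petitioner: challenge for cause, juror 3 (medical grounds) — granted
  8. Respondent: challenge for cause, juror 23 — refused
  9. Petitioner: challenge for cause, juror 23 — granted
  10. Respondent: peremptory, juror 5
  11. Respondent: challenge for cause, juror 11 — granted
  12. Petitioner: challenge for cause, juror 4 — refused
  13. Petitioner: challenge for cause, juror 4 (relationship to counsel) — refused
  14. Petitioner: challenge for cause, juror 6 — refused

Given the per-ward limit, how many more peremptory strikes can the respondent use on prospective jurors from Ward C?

Respondent peremptories so far: #5 — 1 of 4 used, 3 left overall.
Against Ward C: #5 — 1 used; per-ward cap 2 leaves 1.
Binding limit: min(3, 1) = 1.

1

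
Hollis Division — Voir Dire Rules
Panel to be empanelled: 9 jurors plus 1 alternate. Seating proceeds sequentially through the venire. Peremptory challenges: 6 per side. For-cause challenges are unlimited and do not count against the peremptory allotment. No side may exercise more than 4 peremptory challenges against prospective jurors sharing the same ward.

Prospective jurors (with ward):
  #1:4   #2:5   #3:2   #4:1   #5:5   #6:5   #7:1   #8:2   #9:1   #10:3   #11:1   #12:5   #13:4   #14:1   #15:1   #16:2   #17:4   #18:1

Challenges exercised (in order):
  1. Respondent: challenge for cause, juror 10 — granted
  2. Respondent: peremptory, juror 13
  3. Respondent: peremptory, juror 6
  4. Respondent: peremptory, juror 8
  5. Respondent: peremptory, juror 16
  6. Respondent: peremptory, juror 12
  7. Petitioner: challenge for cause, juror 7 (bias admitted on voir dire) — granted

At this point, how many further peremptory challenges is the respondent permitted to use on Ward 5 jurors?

Respondent peremptories so far: #13, #6, #8, #16, #12 — 5 of 6 used, 1 left overall.
Against Ward 5: #6, #12 — 2 used; per-ward cap 4 leaves 2.
Binding limit: min(1, 2) = 1.

1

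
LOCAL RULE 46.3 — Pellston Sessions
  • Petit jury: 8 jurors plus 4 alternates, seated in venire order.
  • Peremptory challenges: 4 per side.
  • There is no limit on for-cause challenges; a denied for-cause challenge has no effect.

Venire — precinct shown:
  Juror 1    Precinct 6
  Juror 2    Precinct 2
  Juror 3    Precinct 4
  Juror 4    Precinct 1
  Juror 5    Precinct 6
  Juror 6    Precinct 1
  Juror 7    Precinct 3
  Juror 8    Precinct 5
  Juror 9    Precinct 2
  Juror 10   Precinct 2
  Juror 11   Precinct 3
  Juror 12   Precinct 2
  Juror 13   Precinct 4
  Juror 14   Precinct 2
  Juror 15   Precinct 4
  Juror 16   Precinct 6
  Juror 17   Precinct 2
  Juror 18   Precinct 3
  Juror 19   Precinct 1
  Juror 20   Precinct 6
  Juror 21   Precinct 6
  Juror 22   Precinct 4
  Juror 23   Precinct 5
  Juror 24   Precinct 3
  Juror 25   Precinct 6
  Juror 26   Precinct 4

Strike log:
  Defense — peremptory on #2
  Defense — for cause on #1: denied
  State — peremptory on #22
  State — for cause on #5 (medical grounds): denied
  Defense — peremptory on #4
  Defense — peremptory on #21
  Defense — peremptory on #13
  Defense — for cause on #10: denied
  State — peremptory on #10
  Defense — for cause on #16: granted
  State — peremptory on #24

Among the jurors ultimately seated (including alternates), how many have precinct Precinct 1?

Removed: #2, #4, #10, #13, #16, #21, #22, #24.
Seated (12 incl. alternates): #1, #3, #5, #6, #7, #8, #9, #11, #12, #14, #15, #17.
Of those, in Precinct 1: #6 → 1.

1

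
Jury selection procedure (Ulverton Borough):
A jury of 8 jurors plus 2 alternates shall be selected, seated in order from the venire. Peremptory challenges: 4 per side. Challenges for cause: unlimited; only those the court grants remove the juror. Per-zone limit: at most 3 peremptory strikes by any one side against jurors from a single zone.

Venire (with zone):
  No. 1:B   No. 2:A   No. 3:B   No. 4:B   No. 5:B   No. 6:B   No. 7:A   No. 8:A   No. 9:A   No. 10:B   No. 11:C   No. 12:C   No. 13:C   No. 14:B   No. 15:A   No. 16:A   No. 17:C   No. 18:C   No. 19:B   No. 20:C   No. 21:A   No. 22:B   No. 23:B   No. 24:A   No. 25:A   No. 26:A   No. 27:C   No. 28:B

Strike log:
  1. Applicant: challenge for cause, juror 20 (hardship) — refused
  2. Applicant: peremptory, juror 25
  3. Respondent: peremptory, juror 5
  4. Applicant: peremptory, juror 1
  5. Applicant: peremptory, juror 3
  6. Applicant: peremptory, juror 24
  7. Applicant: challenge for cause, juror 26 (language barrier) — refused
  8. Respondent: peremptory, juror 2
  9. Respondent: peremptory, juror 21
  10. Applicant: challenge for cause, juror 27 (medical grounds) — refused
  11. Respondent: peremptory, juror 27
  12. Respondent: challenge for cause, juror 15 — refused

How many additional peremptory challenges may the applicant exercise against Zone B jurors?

0

Applicant peremptories so far: #25, #1, #3, #24 — 4 of 4 used, 0 left overall.
Against Zone B: #1, #3 — 2 used; per-zone cap 3 leaves 1.
Binding limit: min(0, 1) = 0.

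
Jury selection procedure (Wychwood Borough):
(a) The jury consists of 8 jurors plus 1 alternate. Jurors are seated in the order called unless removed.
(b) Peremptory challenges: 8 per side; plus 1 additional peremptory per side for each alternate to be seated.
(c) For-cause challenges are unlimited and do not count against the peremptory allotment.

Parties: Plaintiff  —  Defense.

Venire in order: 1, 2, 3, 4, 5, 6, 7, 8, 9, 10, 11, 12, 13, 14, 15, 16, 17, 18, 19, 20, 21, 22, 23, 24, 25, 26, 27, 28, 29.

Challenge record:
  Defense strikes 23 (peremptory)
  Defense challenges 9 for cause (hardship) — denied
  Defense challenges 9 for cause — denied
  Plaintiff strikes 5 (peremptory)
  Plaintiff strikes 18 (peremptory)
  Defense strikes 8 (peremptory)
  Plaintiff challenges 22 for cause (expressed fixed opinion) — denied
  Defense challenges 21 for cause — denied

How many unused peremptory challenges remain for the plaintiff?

7

Plaintiff allotment: 8 base + 1 × 1 alternate = 9.
Plaintiff peremptories used: #5, #18 — 2 (the for-cause on #22 doesn't count).
Remaining: 9 − 2 = 7.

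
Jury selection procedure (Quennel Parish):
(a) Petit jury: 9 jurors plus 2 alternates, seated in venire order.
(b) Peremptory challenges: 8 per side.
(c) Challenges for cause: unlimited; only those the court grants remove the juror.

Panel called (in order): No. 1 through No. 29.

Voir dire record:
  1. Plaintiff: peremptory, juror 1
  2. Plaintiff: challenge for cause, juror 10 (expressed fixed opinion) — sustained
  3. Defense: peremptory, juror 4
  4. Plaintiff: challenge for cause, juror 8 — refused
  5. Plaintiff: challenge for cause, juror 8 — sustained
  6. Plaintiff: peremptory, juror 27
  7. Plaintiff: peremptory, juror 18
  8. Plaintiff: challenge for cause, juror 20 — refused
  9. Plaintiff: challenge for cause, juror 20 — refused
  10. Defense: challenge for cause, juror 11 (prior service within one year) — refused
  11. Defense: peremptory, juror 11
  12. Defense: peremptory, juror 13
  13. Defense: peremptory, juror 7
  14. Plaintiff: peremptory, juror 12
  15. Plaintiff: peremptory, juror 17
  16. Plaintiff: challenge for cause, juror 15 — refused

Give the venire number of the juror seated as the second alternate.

Removed: #1, #4, #7, #8, #10, #11, #12, #13, #17, #18, #27. (#15, #20 stay — for-cause denied.)
Filling seats in venire order through position 11: #2, #3, #5, #6, #9, #14, #15, #16, #19, #20, #21.
So alternate 2 is #21.

21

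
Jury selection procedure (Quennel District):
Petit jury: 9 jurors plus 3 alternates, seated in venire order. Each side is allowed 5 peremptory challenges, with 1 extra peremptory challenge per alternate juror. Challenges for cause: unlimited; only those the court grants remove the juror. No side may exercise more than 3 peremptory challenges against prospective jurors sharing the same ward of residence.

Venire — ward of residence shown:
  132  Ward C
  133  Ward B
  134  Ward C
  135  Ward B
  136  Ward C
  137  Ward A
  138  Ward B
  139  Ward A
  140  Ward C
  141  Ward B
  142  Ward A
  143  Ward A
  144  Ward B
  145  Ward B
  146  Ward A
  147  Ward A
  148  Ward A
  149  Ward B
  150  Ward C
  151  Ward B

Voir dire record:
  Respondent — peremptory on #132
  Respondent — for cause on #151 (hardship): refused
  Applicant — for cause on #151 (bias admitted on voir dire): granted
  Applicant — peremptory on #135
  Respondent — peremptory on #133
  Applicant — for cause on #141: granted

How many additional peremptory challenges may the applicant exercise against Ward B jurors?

Applicant peremptories so far: #135 — 1 of 8 used, 7 left overall.
Against Ward B: #135 — 1 used; per-ward cap 3 leaves 2.
Binding limit: min(7, 2) = 2.

2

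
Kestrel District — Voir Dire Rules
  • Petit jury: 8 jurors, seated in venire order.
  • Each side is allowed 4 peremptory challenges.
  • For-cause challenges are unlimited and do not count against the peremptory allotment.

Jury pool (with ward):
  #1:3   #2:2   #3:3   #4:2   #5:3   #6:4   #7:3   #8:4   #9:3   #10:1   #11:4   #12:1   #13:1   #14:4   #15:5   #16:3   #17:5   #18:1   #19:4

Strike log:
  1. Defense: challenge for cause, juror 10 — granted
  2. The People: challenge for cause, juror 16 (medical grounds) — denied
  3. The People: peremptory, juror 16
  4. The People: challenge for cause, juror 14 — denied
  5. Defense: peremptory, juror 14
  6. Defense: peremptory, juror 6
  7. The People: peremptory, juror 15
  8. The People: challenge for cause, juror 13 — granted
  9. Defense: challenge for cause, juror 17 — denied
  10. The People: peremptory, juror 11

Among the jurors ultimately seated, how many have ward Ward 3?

Removed: #6, #10, #11, #13, #14, #15, #16.
Seated jurors 1–8: #1, #2, #3, #4, #5, #7, #8, #9.
Of those, in Ward 3: #1, #3, #5, #7, #9 → 5.

5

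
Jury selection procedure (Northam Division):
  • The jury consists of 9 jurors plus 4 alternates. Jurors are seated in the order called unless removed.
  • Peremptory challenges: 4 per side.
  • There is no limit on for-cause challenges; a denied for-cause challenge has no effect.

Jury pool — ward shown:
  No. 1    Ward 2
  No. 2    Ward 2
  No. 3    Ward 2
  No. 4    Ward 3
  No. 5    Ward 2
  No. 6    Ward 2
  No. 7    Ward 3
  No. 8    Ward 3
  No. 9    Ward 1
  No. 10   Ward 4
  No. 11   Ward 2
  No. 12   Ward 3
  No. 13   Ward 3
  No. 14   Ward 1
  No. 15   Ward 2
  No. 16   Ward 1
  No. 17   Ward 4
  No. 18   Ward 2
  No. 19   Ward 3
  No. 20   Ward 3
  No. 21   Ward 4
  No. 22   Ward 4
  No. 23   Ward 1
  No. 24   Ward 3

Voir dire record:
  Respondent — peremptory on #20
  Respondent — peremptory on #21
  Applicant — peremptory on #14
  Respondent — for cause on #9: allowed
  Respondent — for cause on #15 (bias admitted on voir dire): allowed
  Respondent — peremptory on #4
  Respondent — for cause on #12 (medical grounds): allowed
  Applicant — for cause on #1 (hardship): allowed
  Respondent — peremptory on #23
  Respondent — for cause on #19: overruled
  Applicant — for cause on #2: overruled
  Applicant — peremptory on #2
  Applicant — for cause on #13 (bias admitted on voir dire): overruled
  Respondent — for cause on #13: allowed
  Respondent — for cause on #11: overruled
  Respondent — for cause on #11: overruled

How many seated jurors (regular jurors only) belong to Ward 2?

4

Removed: #1, #2, #4, #9, #12, #13, #14, #15, #20, #21, #23.
Seated jurors 1–9: #3, #5, #6, #7, #8, #10, #11, #16, #17 (alternates #18, #19, #22, #24 not counted).
Of those, in Ward 2: #3, #5, #6, #11 → 4.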